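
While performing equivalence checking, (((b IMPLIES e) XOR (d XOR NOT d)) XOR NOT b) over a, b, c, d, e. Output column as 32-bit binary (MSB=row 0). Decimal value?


Formula: (((b IMPLIES e) XOR (d XOR NOT d)) XOR NOT b) over a, b, c, d, e (32 rows)
Evaluate each row (bits = a,b,c,d,e, MSB first):
  row 0 [00000]: (((0 IMPLIES 0) XOR (0 XOR NOT 0)) XOR NOT 0) -> 1
  row 1 [00001]: (((0 IMPLIES 1) XOR (0 XOR NOT 0)) XOR NOT 0) -> 1
  row 2 [00010]: (((0 IMPLIES 0) XOR (1 XOR NOT 1)) XOR NOT 0) -> 1
  row 3 [00011]: (((0 IMPLIES 1) XOR (1 XOR NOT 1)) XOR NOT 0) -> 1
  row 4 [00100]: (((0 IMPLIES 0) XOR (0 XOR NOT 0)) XOR NOT 0) -> 1
  row 5 [00101]: (((0 IMPLIES 1) XOR (0 XOR NOT 0)) XOR NOT 0) -> 1
  row 6 [00110]: (((0 IMPLIES 0) XOR (1 XOR NOT 1)) XOR NOT 0) -> 1
  row 7 [00111]: (((0 IMPLIES 1) XOR (1 XOR NOT 1)) XOR NOT 0) -> 1
  row 8 [01000]: (((1 IMPLIES 0) XOR (0 XOR NOT 0)) XOR NOT 1) -> 1
  row 9 [01001]: (((1 IMPLIES 1) XOR (0 XOR NOT 0)) XOR NOT 1) -> 0
  row 10 [01010]: (((1 IMPLIES 0) XOR (1 XOR NOT 1)) XOR NOT 1) -> 1
  row 11 [01011]: (((1 IMPLIES 1) XOR (1 XOR NOT 1)) XOR NOT 1) -> 0
  row 12 [01100]: (((1 IMPLIES 0) XOR (0 XOR NOT 0)) XOR NOT 1) -> 1
  row 13 [01101]: (((1 IMPLIES 1) XOR (0 XOR NOT 0)) XOR NOT 1) -> 0
  row 14 [01110]: (((1 IMPLIES 0) XOR (1 XOR NOT 1)) XOR NOT 1) -> 1
  row 15 [01111]: (((1 IMPLIES 1) XOR (1 XOR NOT 1)) XOR NOT 1) -> 0
  row 16 [10000]: (((0 IMPLIES 0) XOR (0 XOR NOT 0)) XOR NOT 0) -> 1
  row 17 [10001]: (((0 IMPLIES 1) XOR (0 XOR NOT 0)) XOR NOT 0) -> 1
  row 18 [10010]: (((0 IMPLIES 0) XOR (1 XOR NOT 1)) XOR NOT 0) -> 1
  row 19 [10011]: (((0 IMPLIES 1) XOR (1 XOR NOT 1)) XOR NOT 0) -> 1
  row 20 [10100]: (((0 IMPLIES 0) XOR (0 XOR NOT 0)) XOR NOT 0) -> 1
  row 21 [10101]: (((0 IMPLIES 1) XOR (0 XOR NOT 0)) XOR NOT 0) -> 1
  row 22 [10110]: (((0 IMPLIES 0) XOR (1 XOR NOT 1)) XOR NOT 0) -> 1
  row 23 [10111]: (((0 IMPLIES 1) XOR (1 XOR NOT 1)) XOR NOT 0) -> 1
  row 24 [11000]: (((1 IMPLIES 0) XOR (0 XOR NOT 0)) XOR NOT 1) -> 1
  row 25 [11001]: (((1 IMPLIES 1) XOR (0 XOR NOT 0)) XOR NOT 1) -> 0
  row 26 [11010]: (((1 IMPLIES 0) XOR (1 XOR NOT 1)) XOR NOT 1) -> 1
  row 27 [11011]: (((1 IMPLIES 1) XOR (1 XOR NOT 1)) XOR NOT 1) -> 0
  row 28 [11100]: (((1 IMPLIES 0) XOR (0 XOR NOT 0)) XOR NOT 1) -> 1
  row 29 [11101]: (((1 IMPLIES 1) XOR (0 XOR NOT 0)) XOR NOT 1) -> 0
  row 30 [11110]: (((1 IMPLIES 0) XOR (1 XOR NOT 1)) XOR NOT 1) -> 1
  row 31 [11111]: (((1 IMPLIES 1) XOR (1 XOR NOT 1)) XOR NOT 1) -> 0
Full result column, 4 rows per line (a,b,c fixed per line; d,e runs 00..11 left to right):
  rows 0-3 [a,b,c=000]: 1111  = hex F
  rows 4-7 [a,b,c=001]: 1111  = hex F
  rows 8-11 [a,b,c=010]: 1010  = hex A
  rows 12-15 [a,b,c=011]: 1010  = hex A
  rows 16-19 [a,b,c=100]: 1111  = hex F
  rows 20-23 [a,b,c=101]: 1111  = hex F
  rows 24-27 [a,b,c=110]: 1010  = hex A
  rows 28-31 [a,b,c=111]: 1010  = hex A
Output column (row 0 .. row 31) = 11111111101010101111111110101010
Output column grouped in 4s = 1111 1111 1010 1010 1111 1111 1010 1010 = 0xFFAAFFAA
Convert to decimal digit by digit (value = value*16 + digit):
  F -> 15
  15*16 + 15 (F) = 255
  255*16 + 10 (A) = 4090
  4090*16 + 10 (A) = 65450
  65450*16 + 15 (F) = 1047215
  1047215*16 + 15 (F) = 16755455
  16755455*16 + 10 (A) = 268087290
  268087290*16 + 10 (A) = 4289396650
Decimal = 4289396650

4289396650


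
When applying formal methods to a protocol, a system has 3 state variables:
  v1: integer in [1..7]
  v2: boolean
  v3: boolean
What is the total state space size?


State space = product of domain sizes of all variables.
Domain sizes:
  v1 (integer in [1..7]): 7
  v2 (boolean): 2
  v3 (boolean): 2
Product = 7 * 2 * 2 = 28

28


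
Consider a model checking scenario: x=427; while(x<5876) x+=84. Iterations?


Step 1: x goes from 427 toward 5876 by 84; the body runs while x<5876, so iterations = ceil((bound-start)/step)
Step 2: Distance=5449
Step 3: ceil(5449/84)=65

65


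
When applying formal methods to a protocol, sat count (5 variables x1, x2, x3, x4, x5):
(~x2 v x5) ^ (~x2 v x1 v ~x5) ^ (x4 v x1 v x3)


CNF with 3 clauses over 5 vars (32 assignments).
An assignment satisfies CNF iff every clause has >=1 true literal.
Check each row (bits = x1,x2,x3,x4,x5; clause T/F shown):
  row 0 [00000]: clauses=TTF -> 0
  row 1 [00001]: clauses=TTF -> 0
  row 2 [00010]: clauses=TTT -> 1
  row 3 [00011]: clauses=TTT -> 1
  row 4 [00100]: clauses=TTT -> 1
  row 5 [00101]: clauses=TTT -> 1
  row 6 [00110]: clauses=TTT -> 1
  row 7 [00111]: clauses=TTT -> 1
  row 8 [01000]: clauses=FTF -> 0
  row 9 [01001]: clauses=TFF -> 0
  row 10 [01010]: clauses=FTT -> 0
  row 11 [01011]: clauses=TFT -> 0
  row 12 [01100]: clauses=FTT -> 0
  row 13 [01101]: clauses=TFT -> 0
  row 14 [01110]: clauses=FTT -> 0
  row 15 [01111]: clauses=TFT -> 0
  row 16 [10000]: clauses=TTT -> 1
  row 17 [10001]: clauses=TTT -> 1
  row 18 [10010]: clauses=TTT -> 1
  row 19 [10011]: clauses=TTT -> 1
  row 20 [10100]: clauses=TTT -> 1
  row 21 [10101]: clauses=TTT -> 1
  row 22 [10110]: clauses=TTT -> 1
  row 23 [10111]: clauses=TTT -> 1
  row 24 [11000]: clauses=FTT -> 0
  row 25 [11001]: clauses=TTT -> 1
  row 26 [11010]: clauses=FTT -> 0
  row 27 [11011]: clauses=TTT -> 1
  row 28 [11100]: clauses=FTT -> 0
  row 29 [11101]: clauses=TTT -> 1
  row 30 [11110]: clauses=FTT -> 0
  row 31 [11111]: clauses=TTT -> 1
Full result column, 8 rows per line (x1,x2 fixed per line; x3,x4,x5 runs 000..111 left to right):
  rows 0-7 [x1,x2=00]: 00111111  (ones: 6)
  rows 8-15 [x1,x2=01]: 00000000  (ones: 0)
  rows 16-23 [x1,x2=10]: 11111111  (ones: 8)
  rows 24-31 [x1,x2=11]: 01010101  (ones: 4)
Satisfying assignments = 6+0+8+4 = 18

18


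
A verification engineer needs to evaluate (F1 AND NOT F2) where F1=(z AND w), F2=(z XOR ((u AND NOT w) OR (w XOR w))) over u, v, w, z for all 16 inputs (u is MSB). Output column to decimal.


F1 = (z AND w)
F2 = (z XOR ((u AND NOT w) OR (w XOR w)))
Counterexample to F1=>F2 is where F1=1 and F2=0.
Evaluate each row (bits = u,v,w,z, MSB first):
  row 0 [0000]: F1=0 F2=0 -> F1&~F2 -> 0
  row 1 [0001]: F1=0 F2=1 -> F1&~F2 -> 0
  row 2 [0010]: F1=0 F2=0 -> F1&~F2 -> 0
  row 3 [0011]: F1=1 F2=1 -> F1&~F2 -> 0
  row 4 [0100]: F1=0 F2=0 -> F1&~F2 -> 0
  row 5 [0101]: F1=0 F2=1 -> F1&~F2 -> 0
  row 6 [0110]: F1=0 F2=0 -> F1&~F2 -> 0
  row 7 [0111]: F1=1 F2=1 -> F1&~F2 -> 0
  row 8 [1000]: F1=0 F2=1 -> F1&~F2 -> 0
  row 9 [1001]: F1=0 F2=0 -> F1&~F2 -> 0
  row 10 [1010]: F1=0 F2=0 -> F1&~F2 -> 0
  row 11 [1011]: F1=1 F2=1 -> F1&~F2 -> 0
  row 12 [1100]: F1=0 F2=1 -> F1&~F2 -> 0
  row 13 [1101]: F1=0 F2=0 -> F1&~F2 -> 0
  row 14 [1110]: F1=0 F2=0 -> F1&~F2 -> 0
  row 15 [1111]: F1=1 F2=1 -> F1&~F2 -> 0
Full result column, 4 rows per line (u,v fixed per line; w,z runs 00..11 left to right):
  rows 0-3 [u,v=00]: 0000  = hex 0
  rows 4-7 [u,v=01]: 0000  = hex 0
  rows 8-11 [u,v=10]: 0000  = hex 0
  rows 12-15 [u,v=11]: 0000  = hex 0
Counterexample vector (row 0 .. row 15) = 0000000000000000
Output column grouped in 4s = 0000 0000 0000 0000 = 0x0000
Convert to decimal digit by digit (value = value*16 + digit):
  0 -> 0
  0*16 + 0 = 0
  0*16 + 0 = 0
  0*16 + 0 = 0
Decimal = 0

0


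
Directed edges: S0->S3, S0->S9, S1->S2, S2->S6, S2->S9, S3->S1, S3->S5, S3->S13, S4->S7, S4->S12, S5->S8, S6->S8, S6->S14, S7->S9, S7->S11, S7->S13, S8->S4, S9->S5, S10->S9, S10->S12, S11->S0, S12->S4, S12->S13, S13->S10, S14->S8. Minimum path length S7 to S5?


BFS layer-by-layer from S7:
  dist 0: {S7}
  dist 1: {S9, S11, S13}
  dist 2: {S0, S5, S10}
  -> S5 reached at distance 2
Shortest path length = 2

2


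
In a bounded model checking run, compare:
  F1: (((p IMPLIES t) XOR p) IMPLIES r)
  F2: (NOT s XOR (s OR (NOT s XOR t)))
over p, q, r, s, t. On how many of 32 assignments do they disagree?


F1 = (((p IMPLIES t) XOR p) IMPLIES r)
F2 = (NOT s XOR (s OR (NOT s XOR t)))
Evaluate both on each of 32 rows (bits = p,q,r,s,t):
  row 0 [00000]: F1=0 F2=0 -> 0
  row 1 [00001]: F1=0 F2=1 (differ) -> 1
  row 2 [00010]: F1=0 F2=1 (differ) -> 1
  row 3 [00011]: F1=0 F2=1 (differ) -> 1
  row 4 [00100]: F1=1 F2=0 (differ) -> 1
  row 5 [00101]: F1=1 F2=1 -> 0
  row 6 [00110]: F1=1 F2=1 -> 0
  row 7 [00111]: F1=1 F2=1 -> 0
  row 8 [01000]: F1=0 F2=0 -> 0
  row 9 [01001]: F1=0 F2=1 (differ) -> 1
  row 10 [01010]: F1=0 F2=1 (differ) -> 1
  row 11 [01011]: F1=0 F2=1 (differ) -> 1
  row 12 [01100]: F1=1 F2=0 (differ) -> 1
  row 13 [01101]: F1=1 F2=1 -> 0
  row 14 [01110]: F1=1 F2=1 -> 0
  row 15 [01111]: F1=1 F2=1 -> 0
  row 16 [10000]: F1=0 F2=0 -> 0
  row 17 [10001]: F1=1 F2=1 -> 0
  row 18 [10010]: F1=0 F2=1 (differ) -> 1
  row 19 [10011]: F1=1 F2=1 -> 0
  row 20 [10100]: F1=1 F2=0 (differ) -> 1
  row 21 [10101]: F1=1 F2=1 -> 0
  row 22 [10110]: F1=1 F2=1 -> 0
  row 23 [10111]: F1=1 F2=1 -> 0
  row 24 [11000]: F1=0 F2=0 -> 0
  row 25 [11001]: F1=1 F2=1 -> 0
  row 26 [11010]: F1=0 F2=1 (differ) -> 1
  row 27 [11011]: F1=1 F2=1 -> 0
  row 28 [11100]: F1=1 F2=0 (differ) -> 1
  row 29 [11101]: F1=1 F2=1 -> 0
  row 30 [11110]: F1=1 F2=1 -> 0
  row 31 [11111]: F1=1 F2=1 -> 0
Full result column, 8 rows per line (p,q fixed per line; r,s,t runs 000..111 left to right):
  rows 0-7 [p,q=00]: 01111000  (ones: 4)
  rows 8-15 [p,q=01]: 01111000  (ones: 4)
  rows 16-23 [p,q=10]: 00101000  (ones: 2)
  rows 24-31 [p,q=11]: 00101000  (ones: 2)
Disagreements = 4+4+2+2 = 12

12


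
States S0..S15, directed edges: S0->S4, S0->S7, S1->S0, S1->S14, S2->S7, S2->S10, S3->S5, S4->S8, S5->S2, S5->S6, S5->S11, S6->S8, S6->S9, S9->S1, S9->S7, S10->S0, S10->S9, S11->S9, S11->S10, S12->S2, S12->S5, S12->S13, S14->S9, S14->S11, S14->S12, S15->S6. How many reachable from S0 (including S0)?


BFS from S0:
  layer 0: {S0}
  layer 1: {S4, S7}
  layer 2: {S8}
Reachable set: {S0, S4, S7, S8}
Count = 4

4


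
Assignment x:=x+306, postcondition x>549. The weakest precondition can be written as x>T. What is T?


Formula: wp(x:=E, P) = P[E/x] (substitute E for x in postcondition)
Step 1: Postcondition: x>549
Step 2: Substitute x+306 for x: x+306>549
Step 3: Solve for x: x > 549-306 = 243

243


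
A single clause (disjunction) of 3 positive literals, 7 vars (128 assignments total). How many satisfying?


Step 1: Total=2^7=128
Step 2: Unsat when all 3 false: 2^4=16
Step 3: Sat=128-16=112

112


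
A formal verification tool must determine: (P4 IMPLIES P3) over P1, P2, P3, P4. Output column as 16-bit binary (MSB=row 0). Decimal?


Formula: (P4 IMPLIES P3) over P1, P2, P3, P4 (16 rows)
Evaluate each row (bits = P1,P2,P3,P4, MSB first):
  row 0 [0000]: (0 IMPLIES 0) -> 1
  row 1 [0001]: (1 IMPLIES 0) -> 0
  row 2 [0010]: (0 IMPLIES 1) -> 1
  row 3 [0011]: (1 IMPLIES 1) -> 1
  row 4 [0100]: (0 IMPLIES 0) -> 1
  row 5 [0101]: (1 IMPLIES 0) -> 0
  row 6 [0110]: (0 IMPLIES 1) -> 1
  row 7 [0111]: (1 IMPLIES 1) -> 1
  row 8 [1000]: (0 IMPLIES 0) -> 1
  row 9 [1001]: (1 IMPLIES 0) -> 0
  row 10 [1010]: (0 IMPLIES 1) -> 1
  row 11 [1011]: (1 IMPLIES 1) -> 1
  row 12 [1100]: (0 IMPLIES 0) -> 1
  row 13 [1101]: (1 IMPLIES 0) -> 0
  row 14 [1110]: (0 IMPLIES 1) -> 1
  row 15 [1111]: (1 IMPLIES 1) -> 1
Full result column, 4 rows per line (P1,P2 fixed per line; P3,P4 runs 00..11 left to right):
  rows 0-3 [P1,P2=00]: 1011  = hex B
  rows 4-7 [P1,P2=01]: 1011  = hex B
  rows 8-11 [P1,P2=10]: 1011  = hex B
  rows 12-15 [P1,P2=11]: 1011  = hex B
Output column (row 0 .. row 15) = 1011101110111011
Output column grouped in 4s = 1011 1011 1011 1011 = 0xBBBB
Convert to decimal digit by digit (value = value*16 + digit):
  B -> 11
  11*16 + 11 (B) = 187
  187*16 + 11 (B) = 3003
  3003*16 + 11 (B) = 48059
Decimal = 48059

48059


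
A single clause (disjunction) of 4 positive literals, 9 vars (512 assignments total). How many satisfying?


Step 1: Total=2^9=512
Step 2: Unsat when all 4 false: 2^5=32
Step 3: Sat=512-32=480

480


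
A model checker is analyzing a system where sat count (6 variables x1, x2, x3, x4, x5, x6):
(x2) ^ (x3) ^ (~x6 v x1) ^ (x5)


CNF with 4 clauses over 6 vars (64 assignments).
An assignment satisfies CNF iff every clause has >=1 true literal.
Check each row (bits = x1,x2,x3,x4,x5,x6; clause T/F shown):
  row 0 [000000]: clauses=FFTF -> 0
  row 1 [000001]: clauses=FFFF -> 0
  row 2 [000010]: clauses=FFTT -> 0
  row 3 [000011]: clauses=FFFT -> 0
  row 4 [000100]: clauses=FFTF -> 0
  (every remaining row is evaluated the same way; all 64 results are listed next)
Full result column, 8 rows per line (x1,x2,x3 fixed per line; x4,x5,x6 runs 000..111 left to right):
  rows 0-7 [x1,x2,x3=000]: 00000000  (ones: 0)
  rows 8-15 [x1,x2,x3=001]: 00000000  (ones: 0)
  rows 16-23 [x1,x2,x3=010]: 00000000  (ones: 0)
  rows 24-31 [x1,x2,x3=011]: 00100010  (ones: 2)
  rows 32-39 [x1,x2,x3=100]: 00000000  (ones: 0)
  rows 40-47 [x1,x2,x3=101]: 00000000  (ones: 0)
  rows 48-55 [x1,x2,x3=110]: 00000000  (ones: 0)
  rows 56-63 [x1,x2,x3=111]: 00110011  (ones: 4)
Satisfying assignments = 0+0+0+2+0+0+0+4 = 6

6


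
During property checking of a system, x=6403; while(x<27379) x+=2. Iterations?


Step 1: x goes from 6403 toward 27379 by 2; the body runs while x<27379, so iterations = ceil((bound-start)/step)
Step 2: Distance=20976
Step 3: ceil(20976/2)=10488

10488


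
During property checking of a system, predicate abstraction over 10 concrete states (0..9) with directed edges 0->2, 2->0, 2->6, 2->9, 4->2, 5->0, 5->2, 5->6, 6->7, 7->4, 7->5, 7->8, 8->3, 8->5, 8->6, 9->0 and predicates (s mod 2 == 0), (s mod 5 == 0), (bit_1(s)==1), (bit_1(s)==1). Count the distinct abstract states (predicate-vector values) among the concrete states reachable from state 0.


BFS from 0:
Concrete reachable: {0, 2, 3, 4, 5, 6, 7, 8, 9}
Abstract via predicates (s mod 2 == 0), (s mod 5 == 0), (bit_1(s)==1), (bit_1(s)==1):
  (0,0,0,0) <- {9}
  (0,0,1,1) <- {3, 7}
  (0,1,0,0) <- {5}
  (1,0,0,0) <- {4, 8}
  (1,0,1,1) <- {2, 6}
  (1,1,0,0) <- {0}
Distinct abstract states = 6

6


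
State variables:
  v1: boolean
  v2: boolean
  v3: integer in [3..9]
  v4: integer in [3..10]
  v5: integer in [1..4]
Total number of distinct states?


State space = product of domain sizes of all variables.
Domain sizes:
  v1 (boolean): 2
  v2 (boolean): 2
  v3 (integer in [3..9]): 7
  v4 (integer in [3..10]): 8
  v5 (integer in [1..4]): 4
Product = 2 * 2 * 7 * 8 * 4 = 896

896


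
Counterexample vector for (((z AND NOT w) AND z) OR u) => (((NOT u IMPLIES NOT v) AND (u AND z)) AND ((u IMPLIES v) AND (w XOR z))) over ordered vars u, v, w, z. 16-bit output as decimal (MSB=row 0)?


F1 = (((z AND NOT w) AND z) OR u)
F2 = (((NOT u IMPLIES NOT v) AND (u AND z)) AND ((u IMPLIES v) AND (w XOR z)))
Counterexample to F1=>F2 is where F1=1 and F2=0.
Evaluate each row (bits = u,v,w,z, MSB first):
  row 0 [0000]: F1=0 F2=0 -> F1&~F2 -> 0
  row 1 [0001]: F1=1 F2=0 -> F1&~F2 -> 1
  row 2 [0010]: F1=0 F2=0 -> F1&~F2 -> 0
  row 3 [0011]: F1=0 F2=0 -> F1&~F2 -> 0
  row 4 [0100]: F1=0 F2=0 -> F1&~F2 -> 0
  row 5 [0101]: F1=1 F2=0 -> F1&~F2 -> 1
  row 6 [0110]: F1=0 F2=0 -> F1&~F2 -> 0
  row 7 [0111]: F1=0 F2=0 -> F1&~F2 -> 0
  row 8 [1000]: F1=1 F2=0 -> F1&~F2 -> 1
  row 9 [1001]: F1=1 F2=0 -> F1&~F2 -> 1
  row 10 [1010]: F1=1 F2=0 -> F1&~F2 -> 1
  row 11 [1011]: F1=1 F2=0 -> F1&~F2 -> 1
  row 12 [1100]: F1=1 F2=0 -> F1&~F2 -> 1
  row 13 [1101]: F1=1 F2=1 -> F1&~F2 -> 0
  row 14 [1110]: F1=1 F2=0 -> F1&~F2 -> 1
  row 15 [1111]: F1=1 F2=0 -> F1&~F2 -> 1
Full result column, 4 rows per line (u,v fixed per line; w,z runs 00..11 left to right):
  rows 0-3 [u,v=00]: 0100  = hex 4
  rows 4-7 [u,v=01]: 0100  = hex 4
  rows 8-11 [u,v=10]: 1111  = hex F
  rows 12-15 [u,v=11]: 1011  = hex B
Counterexample vector (row 0 .. row 15) = 0100010011111011
Output column grouped in 4s = 0100 0100 1111 1011 = 0x44FB
Convert to decimal digit by digit (value = value*16 + digit):
  4 -> 4
  4*16 + 4 = 68
  68*16 + 15 (F) = 1103
  1103*16 + 11 (B) = 17659
Decimal = 17659

17659


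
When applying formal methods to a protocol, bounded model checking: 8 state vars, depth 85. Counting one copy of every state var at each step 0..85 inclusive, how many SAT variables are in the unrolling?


BMC unrolls to depth k, creating one copy of each state var for steps 0..k.
Step count = 85 + 1 = 86 (steps 0 through 85)
Vars per step = 8
Total = 8 * 86 = 688

688


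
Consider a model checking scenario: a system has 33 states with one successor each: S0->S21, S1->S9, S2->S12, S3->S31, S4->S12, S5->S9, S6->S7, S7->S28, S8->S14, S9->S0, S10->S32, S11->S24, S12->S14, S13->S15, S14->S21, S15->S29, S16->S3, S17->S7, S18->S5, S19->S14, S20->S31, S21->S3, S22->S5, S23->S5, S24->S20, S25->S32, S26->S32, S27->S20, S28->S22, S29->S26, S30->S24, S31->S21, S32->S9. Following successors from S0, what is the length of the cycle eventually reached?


Trace from S0 until a state repeats:
  S0 -> S21 -> S3 -> S31 -> S21
S21 first seen at step 1, revisited at step 4.
Cycle length = 4 - 1 = 3

3


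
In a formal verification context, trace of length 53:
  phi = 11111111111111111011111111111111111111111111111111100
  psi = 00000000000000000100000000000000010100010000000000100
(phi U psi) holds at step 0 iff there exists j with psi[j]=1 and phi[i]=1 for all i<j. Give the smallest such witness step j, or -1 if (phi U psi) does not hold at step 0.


(phi U psi) at 0: need smallest j with psi[j]=1 and phi[i]=1 for all i in [0,j).
Scan from step 0:
  step 0: phi=1, psi=0 -> continue
  step 1: phi=1, psi=0 -> continue
  step 2: phi=1, psi=0 -> continue
  step 3: phi=1, psi=0 -> continue
  step 17: psi=1 and phi held for [0,17) -> witness found
Witness step = 17

17


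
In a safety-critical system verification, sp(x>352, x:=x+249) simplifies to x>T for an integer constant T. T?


Formula: sp(P, x:=E) = exists old_x. (x = E[old_x/x]) AND P[old_x/x] (old_x is the value of x before the assignment; eliminate old_x by solving x = E[old_x/x] for old_x)
Step 1: Precondition P: x>352, i.e. old_x > 352
Step 2: Assignment gives x = old_x + 249, so old_x = x - 249
Step 3: Substitute into P: x - 249 > 352
Step 4: Simplify: x > 352+249 = 601

601


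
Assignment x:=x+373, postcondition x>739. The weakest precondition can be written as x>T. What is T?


Formula: wp(x:=E, P) = P[E/x] (substitute E for x in postcondition)
Step 1: Postcondition: x>739
Step 2: Substitute x+373 for x: x+373>739
Step 3: Solve for x: x > 739-373 = 366

366


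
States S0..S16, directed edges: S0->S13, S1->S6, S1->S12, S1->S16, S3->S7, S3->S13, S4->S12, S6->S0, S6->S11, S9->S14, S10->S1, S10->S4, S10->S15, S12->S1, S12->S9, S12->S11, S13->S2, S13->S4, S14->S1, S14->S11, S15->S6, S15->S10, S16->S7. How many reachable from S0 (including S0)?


BFS from S0:
  layer 0: {S0}
  layer 1: {S13}
  layer 2: {S2, S4}
  layer 3: {S12}
  layer 4: {S1, S9, S11}
  layer 5: {S6, S14, S16}
  layer 6: {S7}
Reachable set: {S0, S1, S2, S4, S6, S7, S9, S11, S12, S13, S14, S16}
Count = 12

12


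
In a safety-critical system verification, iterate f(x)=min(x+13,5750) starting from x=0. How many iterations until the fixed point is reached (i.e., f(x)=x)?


Step 1: x=0, cap=5750, increment=13
Step 2: x grows by 13 each step until capped at 5750; fixed point is x=5750
Step 3: iterations = ceil(5750/13) = 443

443


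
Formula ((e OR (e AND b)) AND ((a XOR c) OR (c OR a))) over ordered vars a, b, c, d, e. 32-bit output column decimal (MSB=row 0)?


Formula: ((e OR (e AND b)) AND ((a XOR c) OR (c OR a))) over a, b, c, d, e (32 rows)
Evaluate each row (bits = a,b,c,d,e, MSB first):
  row 0 [00000]: ((0 OR (0 AND 0)) AND ((0 XOR 0) OR (0 OR 0))) -> 0
  row 1 [00001]: ((1 OR (1 AND 0)) AND ((0 XOR 0) OR (0 OR 0))) -> 0
  row 2 [00010]: ((0 OR (0 AND 0)) AND ((0 XOR 0) OR (0 OR 0))) -> 0
  row 3 [00011]: ((1 OR (1 AND 0)) AND ((0 XOR 0) OR (0 OR 0))) -> 0
  row 4 [00100]: ((0 OR (0 AND 0)) AND ((0 XOR 1) OR (1 OR 0))) -> 0
  row 5 [00101]: ((1 OR (1 AND 0)) AND ((0 XOR 1) OR (1 OR 0))) -> 1
  row 6 [00110]: ((0 OR (0 AND 0)) AND ((0 XOR 1) OR (1 OR 0))) -> 0
  row 7 [00111]: ((1 OR (1 AND 0)) AND ((0 XOR 1) OR (1 OR 0))) -> 1
  row 8 [01000]: ((0 OR (0 AND 1)) AND ((0 XOR 0) OR (0 OR 0))) -> 0
  row 9 [01001]: ((1 OR (1 AND 1)) AND ((0 XOR 0) OR (0 OR 0))) -> 0
  row 10 [01010]: ((0 OR (0 AND 1)) AND ((0 XOR 0) OR (0 OR 0))) -> 0
  row 11 [01011]: ((1 OR (1 AND 1)) AND ((0 XOR 0) OR (0 OR 0))) -> 0
  row 12 [01100]: ((0 OR (0 AND 1)) AND ((0 XOR 1) OR (1 OR 0))) -> 0
  row 13 [01101]: ((1 OR (1 AND 1)) AND ((0 XOR 1) OR (1 OR 0))) -> 1
  row 14 [01110]: ((0 OR (0 AND 1)) AND ((0 XOR 1) OR (1 OR 0))) -> 0
  row 15 [01111]: ((1 OR (1 AND 1)) AND ((0 XOR 1) OR (1 OR 0))) -> 1
  row 16 [10000]: ((0 OR (0 AND 0)) AND ((1 XOR 0) OR (0 OR 1))) -> 0
  row 17 [10001]: ((1 OR (1 AND 0)) AND ((1 XOR 0) OR (0 OR 1))) -> 1
  row 18 [10010]: ((0 OR (0 AND 0)) AND ((1 XOR 0) OR (0 OR 1))) -> 0
  row 19 [10011]: ((1 OR (1 AND 0)) AND ((1 XOR 0) OR (0 OR 1))) -> 1
  row 20 [10100]: ((0 OR (0 AND 0)) AND ((1 XOR 1) OR (1 OR 1))) -> 0
  row 21 [10101]: ((1 OR (1 AND 0)) AND ((1 XOR 1) OR (1 OR 1))) -> 1
  row 22 [10110]: ((0 OR (0 AND 0)) AND ((1 XOR 1) OR (1 OR 1))) -> 0
  row 23 [10111]: ((1 OR (1 AND 0)) AND ((1 XOR 1) OR (1 OR 1))) -> 1
  row 24 [11000]: ((0 OR (0 AND 1)) AND ((1 XOR 0) OR (0 OR 1))) -> 0
  row 25 [11001]: ((1 OR (1 AND 1)) AND ((1 XOR 0) OR (0 OR 1))) -> 1
  row 26 [11010]: ((0 OR (0 AND 1)) AND ((1 XOR 0) OR (0 OR 1))) -> 0
  row 27 [11011]: ((1 OR (1 AND 1)) AND ((1 XOR 0) OR (0 OR 1))) -> 1
  row 28 [11100]: ((0 OR (0 AND 1)) AND ((1 XOR 1) OR (1 OR 1))) -> 0
  row 29 [11101]: ((1 OR (1 AND 1)) AND ((1 XOR 1) OR (1 OR 1))) -> 1
  row 30 [11110]: ((0 OR (0 AND 1)) AND ((1 XOR 1) OR (1 OR 1))) -> 0
  row 31 [11111]: ((1 OR (1 AND 1)) AND ((1 XOR 1) OR (1 OR 1))) -> 1
Full result column, 4 rows per line (a,b,c fixed per line; d,e runs 00..11 left to right):
  rows 0-3 [a,b,c=000]: 0000  = hex 0
  rows 4-7 [a,b,c=001]: 0101  = hex 5
  rows 8-11 [a,b,c=010]: 0000  = hex 0
  rows 12-15 [a,b,c=011]: 0101  = hex 5
  rows 16-19 [a,b,c=100]: 0101  = hex 5
  rows 20-23 [a,b,c=101]: 0101  = hex 5
  rows 24-27 [a,b,c=110]: 0101  = hex 5
  rows 28-31 [a,b,c=111]: 0101  = hex 5
Output column (row 0 .. row 31) = 00000101000001010101010101010101
Output column grouped in 4s = 0000 0101 0000 0101 0101 0101 0101 0101 = 0x05055555
Convert to decimal digit by digit (value = value*16 + digit):
  0 -> 0
  0*16 + 5 = 5
  5*16 + 0 = 80
  80*16 + 5 = 1285
  1285*16 + 5 = 20565
  20565*16 + 5 = 329045
  329045*16 + 5 = 5264725
  5264725*16 + 5 = 84235605
Decimal = 84235605

84235605


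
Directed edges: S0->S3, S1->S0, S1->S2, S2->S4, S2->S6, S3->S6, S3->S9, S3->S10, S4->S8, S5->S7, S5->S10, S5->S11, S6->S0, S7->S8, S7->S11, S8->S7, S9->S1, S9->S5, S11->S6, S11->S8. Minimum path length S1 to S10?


BFS layer-by-layer from S1:
  dist 0: {S1}
  dist 1: {S0, S2}
  dist 2: {S3, S4, S6}
  dist 3: {S8, S9, S10}
  -> S10 reached at distance 3
Shortest path length = 3

3


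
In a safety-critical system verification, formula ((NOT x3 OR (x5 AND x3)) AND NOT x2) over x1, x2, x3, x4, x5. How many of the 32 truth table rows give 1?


Formula: ((NOT x3 OR (x5 AND x3)) AND NOT x2) over 5 vars (32 rows)
Evaluate each row (x1, x2, x3, x4, x5 as bits, MSB first):
  row 0 [00000]: ((NOT 0 OR (0 AND 0)) AND NOT 0) -> 1
  row 1 [00001]: ((NOT 0 OR (1 AND 0)) AND NOT 0) -> 1
  row 2 [00010]: ((NOT 0 OR (0 AND 0)) AND NOT 0) -> 1
  row 3 [00011]: ((NOT 0 OR (1 AND 0)) AND NOT 0) -> 1
  row 4 [00100]: ((NOT 1 OR (0 AND 1)) AND NOT 0) -> 0
  row 5 [00101]: ((NOT 1 OR (1 AND 1)) AND NOT 0) -> 1
  row 6 [00110]: ((NOT 1 OR (0 AND 1)) AND NOT 0) -> 0
  row 7 [00111]: ((NOT 1 OR (1 AND 1)) AND NOT 0) -> 1
  row 8 [01000]: ((NOT 0 OR (0 AND 0)) AND NOT 1) -> 0
  row 9 [01001]: ((NOT 0 OR (1 AND 0)) AND NOT 1) -> 0
  row 10 [01010]: ((NOT 0 OR (0 AND 0)) AND NOT 1) -> 0
  row 11 [01011]: ((NOT 0 OR (1 AND 0)) AND NOT 1) -> 0
  row 12 [01100]: ((NOT 1 OR (0 AND 1)) AND NOT 1) -> 0
  row 13 [01101]: ((NOT 1 OR (1 AND 1)) AND NOT 1) -> 0
  row 14 [01110]: ((NOT 1 OR (0 AND 1)) AND NOT 1) -> 0
  row 15 [01111]: ((NOT 1 OR (1 AND 1)) AND NOT 1) -> 0
  row 16 [10000]: ((NOT 0 OR (0 AND 0)) AND NOT 0) -> 1
  row 17 [10001]: ((NOT 0 OR (1 AND 0)) AND NOT 0) -> 1
  row 18 [10010]: ((NOT 0 OR (0 AND 0)) AND NOT 0) -> 1
  row 19 [10011]: ((NOT 0 OR (1 AND 0)) AND NOT 0) -> 1
  row 20 [10100]: ((NOT 1 OR (0 AND 1)) AND NOT 0) -> 0
  row 21 [10101]: ((NOT 1 OR (1 AND 1)) AND NOT 0) -> 1
  row 22 [10110]: ((NOT 1 OR (0 AND 1)) AND NOT 0) -> 0
  row 23 [10111]: ((NOT 1 OR (1 AND 1)) AND NOT 0) -> 1
  row 24 [11000]: ((NOT 0 OR (0 AND 0)) AND NOT 1) -> 0
  row 25 [11001]: ((NOT 0 OR (1 AND 0)) AND NOT 1) -> 0
  row 26 [11010]: ((NOT 0 OR (0 AND 0)) AND NOT 1) -> 0
  row 27 [11011]: ((NOT 0 OR (1 AND 0)) AND NOT 1) -> 0
  row 28 [11100]: ((NOT 1 OR (0 AND 1)) AND NOT 1) -> 0
  row 29 [11101]: ((NOT 1 OR (1 AND 1)) AND NOT 1) -> 0
  row 30 [11110]: ((NOT 1 OR (0 AND 1)) AND NOT 1) -> 0
  row 31 [11111]: ((NOT 1 OR (1 AND 1)) AND NOT 1) -> 0
Full result column, 8 rows per line (x1,x2 fixed per line; x3,x4,x5 runs 000..111 left to right):
  rows 0-7 [x1,x2=00]: 11110101  (ones: 6)
  rows 8-15 [x1,x2=01]: 00000000  (ones: 0)
  rows 16-23 [x1,x2=10]: 11110101  (ones: 6)
  rows 24-31 [x1,x2=11]: 00000000  (ones: 0)
Count of 1-rows = 6+0+6+0 = 12

12


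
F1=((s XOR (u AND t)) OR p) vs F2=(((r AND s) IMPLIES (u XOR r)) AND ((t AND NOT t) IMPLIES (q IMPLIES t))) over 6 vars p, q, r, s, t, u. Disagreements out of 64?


F1 = ((s XOR (u AND t)) OR p)
F2 = (((r AND s) IMPLIES (u XOR r)) AND ((t AND NOT t) IMPLIES (q IMPLIES t)))
Evaluate both on each of 64 rows (bits = p,q,r,s,t,u):
  row 0 [000000]: F1=0 F2=1 (differ) -> 1
  row 1 [000001]: F1=0 F2=1 (differ) -> 1
  row 2 [000010]: F1=0 F2=1 (differ) -> 1
  row 3 [000011]: F1=1 F2=1 -> 0
  row 4 [000100]: F1=1 F2=1 -> 0
  (every remaining row is evaluated the same way; all 64 results are listed next)
Full result column, 8 rows per line (p,q,r fixed per line; s,t,u runs 000..111 left to right):
  rows 0-7 [p,q,r=000]: 11100001  (ones: 4)
  rows 8-15 [p,q,r=001]: 11100100  (ones: 4)
  rows 16-23 [p,q,r=010]: 11100001  (ones: 4)
  rows 24-31 [p,q,r=011]: 11100100  (ones: 4)
  rows 32-39 [p,q,r=100]: 00000000  (ones: 0)
  rows 40-47 [p,q,r=101]: 00000101  (ones: 2)
  rows 48-55 [p,q,r=110]: 00000000  (ones: 0)
  rows 56-63 [p,q,r=111]: 00000101  (ones: 2)
Disagreements = 4+4+4+4+0+2+0+2 = 20

20


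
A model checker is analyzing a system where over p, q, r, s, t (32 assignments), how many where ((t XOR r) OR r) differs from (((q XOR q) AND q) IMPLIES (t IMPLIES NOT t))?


F1 = ((t XOR r) OR r)
F2 = (((q XOR q) AND q) IMPLIES (t IMPLIES NOT t))
Evaluate both on each of 32 rows (bits = p,q,r,s,t):
  row 0 [00000]: F1=0 F2=1 (differ) -> 1
  row 1 [00001]: F1=1 F2=1 -> 0
  row 2 [00010]: F1=0 F2=1 (differ) -> 1
  row 3 [00011]: F1=1 F2=1 -> 0
  row 4 [00100]: F1=1 F2=1 -> 0
  row 5 [00101]: F1=1 F2=1 -> 0
  row 6 [00110]: F1=1 F2=1 -> 0
  row 7 [00111]: F1=1 F2=1 -> 0
  row 8 [01000]: F1=0 F2=1 (differ) -> 1
  row 9 [01001]: F1=1 F2=1 -> 0
  row 10 [01010]: F1=0 F2=1 (differ) -> 1
  row 11 [01011]: F1=1 F2=1 -> 0
  row 12 [01100]: F1=1 F2=1 -> 0
  row 13 [01101]: F1=1 F2=1 -> 0
  row 14 [01110]: F1=1 F2=1 -> 0
  row 15 [01111]: F1=1 F2=1 -> 0
  row 16 [10000]: F1=0 F2=1 (differ) -> 1
  row 17 [10001]: F1=1 F2=1 -> 0
  row 18 [10010]: F1=0 F2=1 (differ) -> 1
  row 19 [10011]: F1=1 F2=1 -> 0
  row 20 [10100]: F1=1 F2=1 -> 0
  row 21 [10101]: F1=1 F2=1 -> 0
  row 22 [10110]: F1=1 F2=1 -> 0
  row 23 [10111]: F1=1 F2=1 -> 0
  row 24 [11000]: F1=0 F2=1 (differ) -> 1
  row 25 [11001]: F1=1 F2=1 -> 0
  row 26 [11010]: F1=0 F2=1 (differ) -> 1
  row 27 [11011]: F1=1 F2=1 -> 0
  row 28 [11100]: F1=1 F2=1 -> 0
  row 29 [11101]: F1=1 F2=1 -> 0
  row 30 [11110]: F1=1 F2=1 -> 0
  row 31 [11111]: F1=1 F2=1 -> 0
Full result column, 8 rows per line (p,q fixed per line; r,s,t runs 000..111 left to right):
  rows 0-7 [p,q=00]: 10100000  (ones: 2)
  rows 8-15 [p,q=01]: 10100000  (ones: 2)
  rows 16-23 [p,q=10]: 10100000  (ones: 2)
  rows 24-31 [p,q=11]: 10100000  (ones: 2)
Disagreements = 2+2+2+2 = 8

8


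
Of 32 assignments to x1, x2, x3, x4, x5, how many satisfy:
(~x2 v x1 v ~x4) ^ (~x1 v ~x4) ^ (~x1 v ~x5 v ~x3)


CNF with 3 clauses over 5 vars (32 assignments).
An assignment satisfies CNF iff every clause has >=1 true literal.
Check each row (bits = x1,x2,x3,x4,x5; clause T/F shown):
  row 0 [00000]: clauses=TTT -> 1
  row 1 [00001]: clauses=TTT -> 1
  row 2 [00010]: clauses=TTT -> 1
  row 3 [00011]: clauses=TTT -> 1
  row 4 [00100]: clauses=TTT -> 1
  row 5 [00101]: clauses=TTT -> 1
  row 6 [00110]: clauses=TTT -> 1
  row 7 [00111]: clauses=TTT -> 1
  row 8 [01000]: clauses=TTT -> 1
  row 9 [01001]: clauses=TTT -> 1
  row 10 [01010]: clauses=FTT -> 0
  row 11 [01011]: clauses=FTT -> 0
  row 12 [01100]: clauses=TTT -> 1
  row 13 [01101]: clauses=TTT -> 1
  row 14 [01110]: clauses=FTT -> 0
  row 15 [01111]: clauses=FTT -> 0
  row 16 [10000]: clauses=TTT -> 1
  row 17 [10001]: clauses=TTT -> 1
  row 18 [10010]: clauses=TFT -> 0
  row 19 [10011]: clauses=TFT -> 0
  row 20 [10100]: clauses=TTT -> 1
  row 21 [10101]: clauses=TTF -> 0
  row 22 [10110]: clauses=TFT -> 0
  row 23 [10111]: clauses=TFF -> 0
  row 24 [11000]: clauses=TTT -> 1
  row 25 [11001]: clauses=TTT -> 1
  row 26 [11010]: clauses=TFT -> 0
  row 27 [11011]: clauses=TFT -> 0
  row 28 [11100]: clauses=TTT -> 1
  row 29 [11101]: clauses=TTF -> 0
  row 30 [11110]: clauses=TFT -> 0
  row 31 [11111]: clauses=TFF -> 0
Full result column, 8 rows per line (x1,x2 fixed per line; x3,x4,x5 runs 000..111 left to right):
  rows 0-7 [x1,x2=00]: 11111111  (ones: 8)
  rows 8-15 [x1,x2=01]: 11001100  (ones: 4)
  rows 16-23 [x1,x2=10]: 11001000  (ones: 3)
  rows 24-31 [x1,x2=11]: 11001000  (ones: 3)
Satisfying assignments = 8+4+3+3 = 18

18


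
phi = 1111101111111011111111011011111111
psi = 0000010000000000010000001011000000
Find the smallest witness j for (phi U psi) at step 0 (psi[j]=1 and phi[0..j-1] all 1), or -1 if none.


(phi U psi) at 0: need smallest j with psi[j]=1 and phi[i]=1 for all i in [0,j).
Scan from step 0:
  step 0: phi=1, psi=0 -> continue
  step 1: phi=1, psi=0 -> continue
  step 2: phi=1, psi=0 -> continue
  step 3: phi=1, psi=0 -> continue
  step 5: psi=1 and phi held for [0,5) -> witness found
Witness step = 5

5


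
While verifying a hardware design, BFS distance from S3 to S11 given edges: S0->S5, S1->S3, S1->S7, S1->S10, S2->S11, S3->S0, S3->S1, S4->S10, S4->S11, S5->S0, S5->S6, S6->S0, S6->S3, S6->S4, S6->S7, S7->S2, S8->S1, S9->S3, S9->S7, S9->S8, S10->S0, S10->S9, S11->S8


BFS layer-by-layer from S3:
  dist 0: {S3}
  dist 1: {S0, S1}
  dist 2: {S5, S7, S10}
  dist 3: {S2, S6, S9}
  dist 4: {S4, S8, S11}
  -> S11 reached at distance 4
Shortest path length = 4

4


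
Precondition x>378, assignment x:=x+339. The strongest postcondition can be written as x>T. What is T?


Formula: sp(P, x:=E) = exists old_x. (x = E[old_x/x]) AND P[old_x/x] (old_x is the value of x before the assignment; eliminate old_x by solving x = E[old_x/x] for old_x)
Step 1: Precondition P: x>378, i.e. old_x > 378
Step 2: Assignment gives x = old_x + 339, so old_x = x - 339
Step 3: Substitute into P: x - 339 > 378
Step 4: Simplify: x > 378+339 = 717

717


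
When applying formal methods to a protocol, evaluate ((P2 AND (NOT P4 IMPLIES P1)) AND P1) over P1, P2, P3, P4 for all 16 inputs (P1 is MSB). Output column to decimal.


Formula: ((P2 AND (NOT P4 IMPLIES P1)) AND P1) over P1, P2, P3, P4 (16 rows)
Evaluate each row (bits = P1,P2,P3,P4, MSB first):
  row 0 [0000]: ((0 AND (NOT 0 IMPLIES 0)) AND 0) -> 0
  row 1 [0001]: ((0 AND (NOT 1 IMPLIES 0)) AND 0) -> 0
  row 2 [0010]: ((0 AND (NOT 0 IMPLIES 0)) AND 0) -> 0
  row 3 [0011]: ((0 AND (NOT 1 IMPLIES 0)) AND 0) -> 0
  row 4 [0100]: ((1 AND (NOT 0 IMPLIES 0)) AND 0) -> 0
  row 5 [0101]: ((1 AND (NOT 1 IMPLIES 0)) AND 0) -> 0
  row 6 [0110]: ((1 AND (NOT 0 IMPLIES 0)) AND 0) -> 0
  row 7 [0111]: ((1 AND (NOT 1 IMPLIES 0)) AND 0) -> 0
  row 8 [1000]: ((0 AND (NOT 0 IMPLIES 1)) AND 1) -> 0
  row 9 [1001]: ((0 AND (NOT 1 IMPLIES 1)) AND 1) -> 0
  row 10 [1010]: ((0 AND (NOT 0 IMPLIES 1)) AND 1) -> 0
  row 11 [1011]: ((0 AND (NOT 1 IMPLIES 1)) AND 1) -> 0
  row 12 [1100]: ((1 AND (NOT 0 IMPLIES 1)) AND 1) -> 1
  row 13 [1101]: ((1 AND (NOT 1 IMPLIES 1)) AND 1) -> 1
  row 14 [1110]: ((1 AND (NOT 0 IMPLIES 1)) AND 1) -> 1
  row 15 [1111]: ((1 AND (NOT 1 IMPLIES 1)) AND 1) -> 1
Full result column, 4 rows per line (P1,P2 fixed per line; P3,P4 runs 00..11 left to right):
  rows 0-3 [P1,P2=00]: 0000  = hex 0
  rows 4-7 [P1,P2=01]: 0000  = hex 0
  rows 8-11 [P1,P2=10]: 0000  = hex 0
  rows 12-15 [P1,P2=11]: 1111  = hex F
Output column (row 0 .. row 15) = 0000000000001111
Output column grouped in 4s = 0000 0000 0000 1111 = 0x000F
Convert to decimal digit by digit (value = value*16 + digit):
  0 -> 0
  0*16 + 0 = 0
  0*16 + 0 = 0
  0*16 + 15 (F) = 15
Decimal = 15

15


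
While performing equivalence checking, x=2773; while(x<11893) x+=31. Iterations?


Step 1: x goes from 2773 toward 11893 by 31; the body runs while x<11893, so iterations = ceil((bound-start)/step)
Step 2: Distance=9120
Step 3: ceil(9120/31)=295

295


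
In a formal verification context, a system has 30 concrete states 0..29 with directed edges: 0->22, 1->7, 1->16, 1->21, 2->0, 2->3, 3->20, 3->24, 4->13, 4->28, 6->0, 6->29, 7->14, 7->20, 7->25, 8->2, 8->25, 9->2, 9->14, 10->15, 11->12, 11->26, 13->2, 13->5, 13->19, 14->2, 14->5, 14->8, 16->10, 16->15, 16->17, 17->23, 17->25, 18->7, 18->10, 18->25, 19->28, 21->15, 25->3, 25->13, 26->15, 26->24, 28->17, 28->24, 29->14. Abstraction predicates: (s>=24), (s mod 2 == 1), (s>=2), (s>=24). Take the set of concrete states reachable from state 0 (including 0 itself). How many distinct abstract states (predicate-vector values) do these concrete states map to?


BFS from 0:
Concrete reachable: {0, 22}
Abstract via predicates (s>=24), (s mod 2 == 1), (s>=2), (s>=24):
  (0,0,0,0) <- {0}
  (0,0,1,0) <- {22}
Distinct abstract states = 2

2


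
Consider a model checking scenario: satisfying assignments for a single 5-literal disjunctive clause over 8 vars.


Step 1: Total=2^8=256
Step 2: Unsat when all 5 false: 2^3=8
Step 3: Sat=256-8=248

248


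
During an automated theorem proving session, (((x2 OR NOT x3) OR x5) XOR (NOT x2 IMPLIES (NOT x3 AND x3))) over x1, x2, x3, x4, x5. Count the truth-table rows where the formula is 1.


Formula: (((x2 OR NOT x3) OR x5) XOR (NOT x2 IMPLIES (NOT x3 AND x3))) over 5 vars (32 rows)
Evaluate each row (x1, x2, x3, x4, x5 as bits, MSB first):
  row 0 [00000]: (((0 OR NOT 0) OR 0) XOR (NOT 0 IMPLIES (NOT 0 AND 0))) -> 1
  row 1 [00001]: (((0 OR NOT 0) OR 1) XOR (NOT 0 IMPLIES (NOT 0 AND 0))) -> 1
  row 2 [00010]: (((0 OR NOT 0) OR 0) XOR (NOT 0 IMPLIES (NOT 0 AND 0))) -> 1
  row 3 [00011]: (((0 OR NOT 0) OR 1) XOR (NOT 0 IMPLIES (NOT 0 AND 0))) -> 1
  row 4 [00100]: (((0 OR NOT 1) OR 0) XOR (NOT 0 IMPLIES (NOT 1 AND 1))) -> 0
  row 5 [00101]: (((0 OR NOT 1) OR 1) XOR (NOT 0 IMPLIES (NOT 1 AND 1))) -> 1
  row 6 [00110]: (((0 OR NOT 1) OR 0) XOR (NOT 0 IMPLIES (NOT 1 AND 1))) -> 0
  row 7 [00111]: (((0 OR NOT 1) OR 1) XOR (NOT 0 IMPLIES (NOT 1 AND 1))) -> 1
  row 8 [01000]: (((1 OR NOT 0) OR 0) XOR (NOT 1 IMPLIES (NOT 0 AND 0))) -> 0
  row 9 [01001]: (((1 OR NOT 0) OR 1) XOR (NOT 1 IMPLIES (NOT 0 AND 0))) -> 0
  row 10 [01010]: (((1 OR NOT 0) OR 0) XOR (NOT 1 IMPLIES (NOT 0 AND 0))) -> 0
  row 11 [01011]: (((1 OR NOT 0) OR 1) XOR (NOT 1 IMPLIES (NOT 0 AND 0))) -> 0
  row 12 [01100]: (((1 OR NOT 1) OR 0) XOR (NOT 1 IMPLIES (NOT 1 AND 1))) -> 0
  row 13 [01101]: (((1 OR NOT 1) OR 1) XOR (NOT 1 IMPLIES (NOT 1 AND 1))) -> 0
  row 14 [01110]: (((1 OR NOT 1) OR 0) XOR (NOT 1 IMPLIES (NOT 1 AND 1))) -> 0
  row 15 [01111]: (((1 OR NOT 1) OR 1) XOR (NOT 1 IMPLIES (NOT 1 AND 1))) -> 0
  row 16 [10000]: (((0 OR NOT 0) OR 0) XOR (NOT 0 IMPLIES (NOT 0 AND 0))) -> 1
  row 17 [10001]: (((0 OR NOT 0) OR 1) XOR (NOT 0 IMPLIES (NOT 0 AND 0))) -> 1
  row 18 [10010]: (((0 OR NOT 0) OR 0) XOR (NOT 0 IMPLIES (NOT 0 AND 0))) -> 1
  row 19 [10011]: (((0 OR NOT 0) OR 1) XOR (NOT 0 IMPLIES (NOT 0 AND 0))) -> 1
  row 20 [10100]: (((0 OR NOT 1) OR 0) XOR (NOT 0 IMPLIES (NOT 1 AND 1))) -> 0
  row 21 [10101]: (((0 OR NOT 1) OR 1) XOR (NOT 0 IMPLIES (NOT 1 AND 1))) -> 1
  row 22 [10110]: (((0 OR NOT 1) OR 0) XOR (NOT 0 IMPLIES (NOT 1 AND 1))) -> 0
  row 23 [10111]: (((0 OR NOT 1) OR 1) XOR (NOT 0 IMPLIES (NOT 1 AND 1))) -> 1
  row 24 [11000]: (((1 OR NOT 0) OR 0) XOR (NOT 1 IMPLIES (NOT 0 AND 0))) -> 0
  row 25 [11001]: (((1 OR NOT 0) OR 1) XOR (NOT 1 IMPLIES (NOT 0 AND 0))) -> 0
  row 26 [11010]: (((1 OR NOT 0) OR 0) XOR (NOT 1 IMPLIES (NOT 0 AND 0))) -> 0
  row 27 [11011]: (((1 OR NOT 0) OR 1) XOR (NOT 1 IMPLIES (NOT 0 AND 0))) -> 0
  row 28 [11100]: (((1 OR NOT 1) OR 0) XOR (NOT 1 IMPLIES (NOT 1 AND 1))) -> 0
  row 29 [11101]: (((1 OR NOT 1) OR 1) XOR (NOT 1 IMPLIES (NOT 1 AND 1))) -> 0
  row 30 [11110]: (((1 OR NOT 1) OR 0) XOR (NOT 1 IMPLIES (NOT 1 AND 1))) -> 0
  row 31 [11111]: (((1 OR NOT 1) OR 1) XOR (NOT 1 IMPLIES (NOT 1 AND 1))) -> 0
Full result column, 8 rows per line (x1,x2 fixed per line; x3,x4,x5 runs 000..111 left to right):
  rows 0-7 [x1,x2=00]: 11110101  (ones: 6)
  rows 8-15 [x1,x2=01]: 00000000  (ones: 0)
  rows 16-23 [x1,x2=10]: 11110101  (ones: 6)
  rows 24-31 [x1,x2=11]: 00000000  (ones: 0)
Count of 1-rows = 6+0+6+0 = 12

12


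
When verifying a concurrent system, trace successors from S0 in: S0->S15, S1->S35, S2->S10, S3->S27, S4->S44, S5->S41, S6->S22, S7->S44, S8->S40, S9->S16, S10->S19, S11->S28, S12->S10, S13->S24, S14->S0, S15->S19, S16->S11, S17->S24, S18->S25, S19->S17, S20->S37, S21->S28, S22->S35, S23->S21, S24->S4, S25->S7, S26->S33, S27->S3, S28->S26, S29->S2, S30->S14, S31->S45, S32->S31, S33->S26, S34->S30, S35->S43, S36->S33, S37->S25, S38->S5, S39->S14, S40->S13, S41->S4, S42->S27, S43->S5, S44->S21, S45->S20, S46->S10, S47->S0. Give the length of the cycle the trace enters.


Trace from S0 until a state repeats:
  S0 -> S15 -> S19 -> S17 -> S24 -> S4 -> S44 -> S21 -> S28 -> S26 -> S33 -> S26
S26 first seen at step 9, revisited at step 11.
Cycle length = 11 - 9 = 2

2


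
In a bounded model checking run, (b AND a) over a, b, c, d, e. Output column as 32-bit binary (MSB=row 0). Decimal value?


Formula: (b AND a) over a, b, c, d, e (32 rows)
Evaluate each row (bits = a,b,c,d,e, MSB first):
  row 0 [00000]: (0 AND 0) -> 0
  row 1 [00001]: (0 AND 0) -> 0
  row 2 [00010]: (0 AND 0) -> 0
  row 3 [00011]: (0 AND 0) -> 0
  row 4 [00100]: (0 AND 0) -> 0
  row 5 [00101]: (0 AND 0) -> 0
  row 6 [00110]: (0 AND 0) -> 0
  row 7 [00111]: (0 AND 0) -> 0
  row 8 [01000]: (1 AND 0) -> 0
  row 9 [01001]: (1 AND 0) -> 0
  row 10 [01010]: (1 AND 0) -> 0
  row 11 [01011]: (1 AND 0) -> 0
  row 12 [01100]: (1 AND 0) -> 0
  row 13 [01101]: (1 AND 0) -> 0
  row 14 [01110]: (1 AND 0) -> 0
  row 15 [01111]: (1 AND 0) -> 0
  row 16 [10000]: (0 AND 1) -> 0
  row 17 [10001]: (0 AND 1) -> 0
  row 18 [10010]: (0 AND 1) -> 0
  row 19 [10011]: (0 AND 1) -> 0
  row 20 [10100]: (0 AND 1) -> 0
  row 21 [10101]: (0 AND 1) -> 0
  row 22 [10110]: (0 AND 1) -> 0
  row 23 [10111]: (0 AND 1) -> 0
  row 24 [11000]: (1 AND 1) -> 1
  row 25 [11001]: (1 AND 1) -> 1
  row 26 [11010]: (1 AND 1) -> 1
  row 27 [11011]: (1 AND 1) -> 1
  row 28 [11100]: (1 AND 1) -> 1
  row 29 [11101]: (1 AND 1) -> 1
  row 30 [11110]: (1 AND 1) -> 1
  row 31 [11111]: (1 AND 1) -> 1
Full result column, 4 rows per line (a,b,c fixed per line; d,e runs 00..11 left to right):
  rows 0-3 [a,b,c=000]: 0000  = hex 0
  rows 4-7 [a,b,c=001]: 0000  = hex 0
  rows 8-11 [a,b,c=010]: 0000  = hex 0
  rows 12-15 [a,b,c=011]: 0000  = hex 0
  rows 16-19 [a,b,c=100]: 0000  = hex 0
  rows 20-23 [a,b,c=101]: 0000  = hex 0
  rows 24-27 [a,b,c=110]: 1111  = hex F
  rows 28-31 [a,b,c=111]: 1111  = hex F
Output column (row 0 .. row 31) = 00000000000000000000000011111111
Output column grouped in 4s = 0000 0000 0000 0000 0000 0000 1111 1111 = 0x000000FF
Convert to decimal digit by digit (value = value*16 + digit):
  0 -> 0
  0*16 + 0 = 0
  0*16 + 0 = 0
  0*16 + 0 = 0
  0*16 + 0 = 0
  0*16 + 0 = 0
  0*16 + 15 (F) = 15
  15*16 + 15 (F) = 255
Decimal = 255

255


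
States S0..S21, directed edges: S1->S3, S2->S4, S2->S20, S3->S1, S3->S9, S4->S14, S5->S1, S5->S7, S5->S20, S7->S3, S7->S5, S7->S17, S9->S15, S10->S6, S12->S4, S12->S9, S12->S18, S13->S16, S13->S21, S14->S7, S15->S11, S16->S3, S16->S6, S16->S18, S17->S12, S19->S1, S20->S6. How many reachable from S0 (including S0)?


BFS from S0:
  layer 0: {S0}
Reachable set: {S0}
Count = 1

1
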